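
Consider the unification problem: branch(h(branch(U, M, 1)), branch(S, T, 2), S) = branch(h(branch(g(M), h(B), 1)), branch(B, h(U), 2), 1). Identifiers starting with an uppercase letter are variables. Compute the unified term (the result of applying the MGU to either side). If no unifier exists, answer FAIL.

Decompose branch/3: h(branch(U, M, 1)) = h(branch(g(M), h(B), 1)),  branch(S, T, 2) = branch(B, h(U), 2),  S = 1.
Decompose h/1: branch(U, M, 1) = branch(g(M), h(B), 1).
Decompose branch/3: U = g(M),  M = h(B),  1 = 1.
Bind U := g(M); substituting into the one remaining equation that mentions U gives: branch(S, T, 2) = branch(B, h(g(M)), 2).
Bind M := h(B); substituting into the one remaining equation that mentions M gives: branch(S, T, 2) = branch(B, h(g(h(B))), 2). Substituting into the earlier binding gives U := g(h(B)).
Delete trivial equation 1 = 1.
Decompose branch/3: S = B,  T = h(g(h(B))),  2 = 2.
Bind S := B; substituting into the one remaining equation that mentions S gives: B = 1.
Bind T := h(g(h(B))); no other remaining equation mentions T.
Delete trivial equation 2 = 2.
Bind B := 1. Substituting into the earlier bindings gives U := g(h(1)), M := h(1), S := 1, T := h(g(h(1))).
Applying the MGU to either side gives branch(h(branch(g(h(1)), h(1), 1)), branch(1, h(g(h(1))), 2), 1).

branch(h(branch(g(h(1)), h(1), 1)), branch(1, h(g(h(1))), 2), 1)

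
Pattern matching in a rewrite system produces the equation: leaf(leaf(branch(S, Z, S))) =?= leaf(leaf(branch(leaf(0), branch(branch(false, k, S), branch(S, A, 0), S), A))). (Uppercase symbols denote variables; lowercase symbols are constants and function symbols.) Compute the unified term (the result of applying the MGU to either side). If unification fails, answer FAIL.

leaf(leaf(branch(leaf(0), branch(branch(false, k, leaf(0)), branch(leaf(0), leaf(0), 0), leaf(0)), leaf(0))))

Decompose leaf/1: leaf(branch(S, Z, S)) =?= leaf(branch(leaf(0), branch(branch(false, k, S), branch(S, A, 0), S), A)).
Decompose leaf/1: branch(S, Z, S) =?= branch(leaf(0), branch(branch(false, k, S), branch(S, A, 0), S), A).
Decompose branch/3: S =?= leaf(0),  Z =?= branch(branch(false, k, S), branch(S, A, 0), S),  S =?= A.
Bind S := leaf(0); substituting into the remaining equations gives: Z =?= branch(branch(false, k, leaf(0)), branch(leaf(0), A, 0), leaf(0)),  leaf(0) =?= A.
Bind Z := branch(branch(false, k, leaf(0)), branch(leaf(0), A, 0), leaf(0)); no other remaining equation mentions Z.
Bind A := leaf(0). Substituting into the earlier binding gives Z := branch(branch(false, k, leaf(0)), branch(leaf(0), leaf(0), 0), leaf(0)).
Applying the MGU to either side gives leaf(leaf(branch(leaf(0), branch(branch(false, k, leaf(0)), branch(leaf(0), leaf(0), 0), leaf(0)), leaf(0)))).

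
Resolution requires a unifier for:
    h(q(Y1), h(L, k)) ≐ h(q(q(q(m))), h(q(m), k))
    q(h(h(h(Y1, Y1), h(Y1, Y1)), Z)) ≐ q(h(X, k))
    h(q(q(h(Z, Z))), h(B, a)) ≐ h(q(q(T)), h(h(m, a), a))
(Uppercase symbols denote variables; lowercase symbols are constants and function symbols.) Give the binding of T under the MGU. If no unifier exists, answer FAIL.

Decompose h/2: q(Y1) ≐ q(q(q(m))),  h(L, k) ≐ h(q(m), k).
Decompose q/1: Y1 ≐ q(q(m)).
Bind Y1 := q(q(m)); substituting into the one remaining equation that mentions Y1 gives: q(h(h(h(q(q(m)), q(q(m))), h(q(q(m)), q(q(m)))), Z)) ≐ q(h(X, k)).
Decompose h/2: L ≐ q(m),  k ≐ k.
Bind L := q(m); no other remaining equation mentions L.
Delete trivial equation k ≐ k.
Decompose q/1: h(h(h(q(q(m)), q(q(m))), h(q(q(m)), q(q(m)))), Z) ≐ h(X, k).
Decompose h/2: h(h(q(q(m)), q(q(m))), h(q(q(m)), q(q(m)))) ≐ X,  Z ≐ k.
Bind X := h(h(q(q(m)), q(q(m))), h(q(q(m)), q(q(m)))); no other remaining equation mentions X.
Bind Z := k; substituting into the remaining equation gives: h(q(q(h(k, k))), h(B, a)) ≐ h(q(q(T)), h(h(m, a), a)).
Decompose h/2: q(q(h(k, k))) ≐ q(q(T)),  h(B, a) ≐ h(h(m, a), a).
Decompose q/1: q(h(k, k)) ≐ q(T).
Decompose q/1: h(k, k) ≐ T.
Bind T := h(k, k); no other remaining equation mentions T.
Decompose h/2: B ≐ h(m, a),  a ≐ a.
Bind B := h(m, a); no other remaining equation mentions B.
Delete trivial equation a ≐ a.
MGU = { Y1 := q(q(m)), L := q(m), X := h(h(q(q(m)), q(q(m))), h(q(q(m)), q(q(m)))), Z := k, T := h(k, k), B := h(m, a) }, so T := h(k, k).

h(k, k)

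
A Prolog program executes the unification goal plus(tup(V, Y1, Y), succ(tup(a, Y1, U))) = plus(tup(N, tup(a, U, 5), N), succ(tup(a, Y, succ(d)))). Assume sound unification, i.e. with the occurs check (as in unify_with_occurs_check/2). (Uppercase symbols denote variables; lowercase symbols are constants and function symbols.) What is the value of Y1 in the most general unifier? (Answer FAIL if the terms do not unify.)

tup(a, succ(d), 5)

Decompose plus/2: tup(V, Y1, Y) = tup(N, tup(a, U, 5), N),  succ(tup(a, Y1, U)) = succ(tup(a, Y, succ(d))).
Decompose tup/3: V = N,  Y1 = tup(a, U, 5),  Y = N.
Bind V := N; no other remaining equation mentions V.
Bind Y1 := tup(a, U, 5); substituting into the one remaining equation that mentions Y1 gives: succ(tup(a, tup(a, U, 5), U)) = succ(tup(a, Y, succ(d))).
Bind Y := N; substituting into the remaining equation gives: succ(tup(a, tup(a, U, 5), U)) = succ(tup(a, N, succ(d))).
Decompose succ/1: tup(a, tup(a, U, 5), U) = tup(a, N, succ(d)).
Decompose tup/3: a = a,  tup(a, U, 5) = N,  U = succ(d).
Delete trivial equation a = a.
Bind N := tup(a, U, 5); no other remaining equation mentions N. Substituting into the earlier bindings gives V := tup(a, U, 5), Y := tup(a, U, 5).
Bind U := succ(d). Substituting into the earlier bindings gives V := tup(a, succ(d), 5), Y1 := tup(a, succ(d), 5), Y := tup(a, succ(d), 5), N := tup(a, succ(d), 5).
MGU = { V -> tup(a, succ(d), 5), Y1 -> tup(a, succ(d), 5), Y -> tup(a, succ(d), 5), N -> tup(a, succ(d), 5), U -> succ(d) }, so Y1 -> tup(a, succ(d), 5).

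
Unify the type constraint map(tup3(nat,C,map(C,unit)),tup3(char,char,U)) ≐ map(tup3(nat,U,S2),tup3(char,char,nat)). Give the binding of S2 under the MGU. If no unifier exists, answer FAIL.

Decompose map/2: tup3(nat,C,map(C,unit)) ≐ tup3(nat,U,S2),  tup3(char,char,U) ≐ tup3(char,char,nat).
Decompose tup3/3: nat ≐ nat,  C ≐ U,  map(C,unit) ≐ S2.
Delete trivial equation nat ≐ nat.
Bind C := U; substituting into the one remaining equation that mentions C gives: map(U,unit) ≐ S2.
Bind S2 := map(U,unit); no other remaining equation mentions S2.
Decompose tup3/3: char ≐ char,  char ≐ char,  U ≐ nat.
Delete trivial equation char ≐ char.
Delete trivial equation char ≐ char.
Bind U := nat. Substituting into the earlier bindings gives C := nat, S2 := map(nat,unit).
MGU = { C ↦ nat, S2 ↦ map(nat,unit), U ↦ nat }, so S2 ↦ map(nat,unit).

map(nat,unit)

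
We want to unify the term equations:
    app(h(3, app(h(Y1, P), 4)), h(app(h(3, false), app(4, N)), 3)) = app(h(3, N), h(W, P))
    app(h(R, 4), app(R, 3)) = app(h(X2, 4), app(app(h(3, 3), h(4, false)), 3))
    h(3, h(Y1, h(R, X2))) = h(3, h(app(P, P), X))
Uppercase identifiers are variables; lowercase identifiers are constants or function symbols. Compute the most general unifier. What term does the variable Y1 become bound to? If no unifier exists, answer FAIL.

app(3, 3)

Decompose app/2: h(3, app(h(Y1, P), 4)) = h(3, N),  h(app(h(3, false), app(4, N)), 3) = h(W, P).
Decompose h/2: 3 = 3,  app(h(Y1, P), 4) = N.
Delete trivial equation 3 = 3.
Bind N := app(h(Y1, P), 4); substituting into the one remaining equation that mentions N gives: h(app(h(3, false), app(4, app(h(Y1, P), 4))), 3) = h(W, P).
Decompose h/2: app(h(3, false), app(4, app(h(Y1, P), 4))) = W,  3 = P.
Bind W := app(h(3, false), app(4, app(h(Y1, P), 4))); no other remaining equation mentions W.
Bind P := 3; substituting into the one remaining equation that mentions P gives: h(3, h(Y1, h(R, X2))) = h(3, h(app(3, 3), X)). Substituting into the earlier bindings gives N := app(h(Y1, 3), 4), W := app(h(3, false), app(4, app(h(Y1, 3), 4))).
Decompose app/2: h(R, 4) = h(X2, 4),  app(R, 3) = app(app(h(3, 3), h(4, false)), 3).
Decompose h/2: R = X2,  4 = 4.
Bind R := X2; substituting into the 2 remaining equations that mention R gives: app(X2, 3) = app(app(h(3, 3), h(4, false)), 3),  h(3, h(Y1, h(X2, X2))) = h(3, h(app(3, 3), X)).
Delete trivial equation 4 = 4.
Decompose app/2: X2 = app(h(3, 3), h(4, false)),  3 = 3.
Bind X2 := app(h(3, 3), h(4, false)); substituting into the one remaining equation that mentions X2 gives: h(3, h(Y1, h(app(h(3, 3), h(4, false)), app(h(3, 3), h(4, false))))) = h(3, h(app(3, 3), X)). Substituting into the earlier binding gives R := app(h(3, 3), h(4, false)).
Delete trivial equation 3 = 3.
Decompose h/2: 3 = 3,  h(Y1, h(app(h(3, 3), h(4, false)), app(h(3, 3), h(4, false)))) = h(app(3, 3), X).
Delete trivial equation 3 = 3.
Decompose h/2: Y1 = app(3, 3),  h(app(h(3, 3), h(4, false)), app(h(3, 3), h(4, false))) = X.
Bind Y1 := app(3, 3); no other remaining equation mentions Y1. Substituting into the earlier bindings gives N := app(h(app(3, 3), 3), 4), W := app(h(3, false), app(4, app(h(app(3, 3), 3), 4))).
Bind X := h(app(h(3, 3), h(4, false)), app(h(3, 3), h(4, false))).
MGU = { N := app(h(app(3, 3), 3), 4), W := app(h(3, false), app(4, app(h(app(3, 3), 3), 4))), P := 3, R := app(h(3, 3), h(4, false)), X2 := app(h(3, 3), h(4, false)), Y1 := app(3, 3), X := h(app(h(3, 3), h(4, false)), app(h(3, 3), h(4, false))) }, so Y1 := app(3, 3).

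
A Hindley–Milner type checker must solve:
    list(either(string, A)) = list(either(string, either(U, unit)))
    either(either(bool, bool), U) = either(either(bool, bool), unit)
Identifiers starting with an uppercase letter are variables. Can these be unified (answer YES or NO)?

Decompose list/1: either(string, A) = either(string, either(U, unit)).
Decompose either/2: string = string,  A = either(U, unit).
Delete trivial equation string = string.
Bind A := either(U, unit); no other remaining equation mentions A.
Decompose either/2: either(bool, bool) = either(bool, bool),  U = unit.
Delete trivial equation either(bool, bool) = either(bool, bool).
Bind U := unit. Substituting into the earlier binding gives A := either(unit, unit).
No equations remain and no clash or occurs-check failure arose, so a unifier exists.

YES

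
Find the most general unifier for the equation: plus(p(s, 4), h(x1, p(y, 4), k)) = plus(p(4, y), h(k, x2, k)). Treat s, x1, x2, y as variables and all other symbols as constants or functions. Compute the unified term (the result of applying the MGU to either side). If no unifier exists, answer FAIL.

Decompose plus/2: p(s, 4) = p(4, y),  h(x1, p(y, 4), k) = h(k, x2, k).
Decompose p/2: s = 4,  4 = y.
Bind s := 4; no other remaining equation mentions s.
Bind y := 4; substituting into the remaining equation gives: h(x1, p(4, 4), k) = h(k, x2, k).
Decompose h/3: x1 = k,  p(4, 4) = x2,  k = k.
Bind x1 := k; no other remaining equation mentions x1.
Bind x2 := p(4, 4); no other remaining equation mentions x2.
Delete trivial equation k = k.
Applying the MGU to either side gives plus(p(4, 4), h(k, p(4, 4), k)).

plus(p(4, 4), h(k, p(4, 4), k))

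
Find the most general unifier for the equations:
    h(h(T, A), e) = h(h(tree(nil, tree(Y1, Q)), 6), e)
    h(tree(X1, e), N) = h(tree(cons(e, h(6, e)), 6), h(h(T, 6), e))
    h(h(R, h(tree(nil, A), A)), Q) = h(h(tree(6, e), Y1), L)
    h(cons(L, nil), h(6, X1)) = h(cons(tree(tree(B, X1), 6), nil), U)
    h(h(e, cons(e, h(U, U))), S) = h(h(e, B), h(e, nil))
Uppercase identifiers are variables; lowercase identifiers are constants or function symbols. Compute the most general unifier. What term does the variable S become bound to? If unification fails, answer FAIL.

FAIL

Decompose h/2: h(T, A) = h(tree(nil, tree(Y1, Q)), 6),  e = e.
Decompose h/2: T = tree(nil, tree(Y1, Q)),  A = 6.
Bind T := tree(nil, tree(Y1, Q)); substituting into the one remaining equation that mentions T gives: h(tree(X1, e), N) = h(tree(cons(e, h(6, e)), 6), h(h(tree(nil, tree(Y1, Q)), 6), e)).
Bind A := 6; substituting into the one remaining equation that mentions A gives: h(h(R, h(tree(nil, 6), 6)), Q) = h(h(tree(6, e), Y1), L).
Delete trivial equation e = e.
Decompose h/2: tree(X1, e) = tree(cons(e, h(6, e)), 6),  N = h(h(tree(nil, tree(Y1, Q)), 6), e).
Decompose tree/2: X1 = cons(e, h(6, e)),  e = 6.
Bind X1 := cons(e, h(6, e)); substituting into the one remaining equation that mentions X1 gives: h(cons(L, nil), h(6, cons(e, h(6, e)))) = h(cons(tree(tree(B, cons(e, h(6, e))), 6), nil), U).
Clash: constants e and 6 differ; no unifier exists.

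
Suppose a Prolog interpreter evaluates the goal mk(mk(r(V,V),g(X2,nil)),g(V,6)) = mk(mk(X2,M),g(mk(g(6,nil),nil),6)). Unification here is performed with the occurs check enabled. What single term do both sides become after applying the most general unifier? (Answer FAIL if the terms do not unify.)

mk(mk(r(mk(g(6,nil),nil),mk(g(6,nil),nil)),g(r(mk(g(6,nil),nil),mk(g(6,nil),nil)),nil)),g(mk(g(6,nil),nil),6))

Decompose mk/2: mk(r(V,V),g(X2,nil)) = mk(X2,M),  g(V,6) = g(mk(g(6,nil),nil),6).
Decompose mk/2: r(V,V) = X2,  g(X2,nil) = M.
Bind X2 := r(V,V); substituting into the one remaining equation that mentions X2 gives: g(r(V,V),nil) = M.
Bind M := g(r(V,V),nil); no other remaining equation mentions M.
Decompose g/2: V = mk(g(6,nil),nil),  6 = 6.
Bind V := mk(g(6,nil),nil); no other remaining equation mentions V. Substituting into the earlier bindings gives X2 := r(mk(g(6,nil),nil),mk(g(6,nil),nil)), M := g(r(mk(g(6,nil),nil),mk(g(6,nil),nil)),nil).
Delete trivial equation 6 = 6.
Applying the MGU to either side gives mk(mk(r(mk(g(6,nil),nil),mk(g(6,nil),nil)),g(r(mk(g(6,nil),nil),mk(g(6,nil),nil)),nil)),g(mk(g(6,nil),nil),6)).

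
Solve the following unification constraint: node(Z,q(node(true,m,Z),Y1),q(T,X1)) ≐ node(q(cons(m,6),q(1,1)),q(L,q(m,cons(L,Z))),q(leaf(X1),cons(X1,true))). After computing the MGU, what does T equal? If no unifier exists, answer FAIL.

FAIL

Decompose node/3: Z ≐ q(cons(m,6),q(1,1)),  q(node(true,m,Z),Y1) ≐ q(L,q(m,cons(L,Z))),  q(T,X1) ≐ q(leaf(X1),cons(X1,true)).
Bind Z := q(cons(m,6),q(1,1)); substituting into the one remaining equation that mentions Z gives: q(node(true,m,q(cons(m,6),q(1,1))),Y1) ≐ q(L,q(m,cons(L,q(cons(m,6),q(1,1))))).
Decompose q/2: node(true,m,q(cons(m,6),q(1,1))) ≐ L,  Y1 ≐ q(m,cons(L,q(cons(m,6),q(1,1)))).
Bind L := node(true,m,q(cons(m,6),q(1,1))); substituting into the one remaining equation that mentions L gives: Y1 ≐ q(m,cons(node(true,m,q(cons(m,6),q(1,1))),q(cons(m,6),q(1,1)))).
Bind Y1 := q(m,cons(node(true,m,q(cons(m,6),q(1,1))),q(cons(m,6),q(1,1)))); no other remaining equation mentions Y1.
Decompose q/2: T ≐ leaf(X1),  X1 ≐ cons(X1,true).
Bind T := leaf(X1); no other remaining equation mentions T.
Occurs check fails: X1 occurs in cons(X1,true); the equation X1 ≐ cons(X1,true) has no finite solution.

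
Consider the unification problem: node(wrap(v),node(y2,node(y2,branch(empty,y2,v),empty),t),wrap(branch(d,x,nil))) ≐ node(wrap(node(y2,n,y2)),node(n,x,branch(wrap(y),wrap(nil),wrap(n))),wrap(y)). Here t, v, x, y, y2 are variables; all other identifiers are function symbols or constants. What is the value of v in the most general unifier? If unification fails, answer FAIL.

Decompose node/3: wrap(v) ≐ wrap(node(y2,n,y2)),  node(y2,node(y2,branch(empty,y2,v),empty),t) ≐ node(n,x,branch(wrap(y),wrap(nil),wrap(n))),  wrap(branch(d,x,nil)) ≐ wrap(y).
Decompose wrap/1: v ≐ node(y2,n,y2).
Bind v := node(y2,n,y2); substituting into the one remaining equation that mentions v gives: node(y2,node(y2,branch(empty,y2,node(y2,n,y2)),empty),t) ≐ node(n,x,branch(wrap(y),wrap(nil),wrap(n))).
Decompose node/3: y2 ≐ n,  node(y2,branch(empty,y2,node(y2,n,y2)),empty) ≐ x,  t ≐ branch(wrap(y),wrap(nil),wrap(n)).
Bind y2 := n; substituting into the one remaining equation that mentions y2 gives: node(n,branch(empty,n,node(n,n,n)),empty) ≐ x. Substituting into the earlier binding gives v := node(n,n,n).
Bind x := node(n,branch(empty,n,node(n,n,n)),empty); substituting into the one remaining equation that mentions x gives: wrap(branch(d,node(n,branch(empty,n,node(n,n,n)),empty),nil)) ≐ wrap(y).
Bind t := branch(wrap(y),wrap(nil),wrap(n)); no other remaining equation mentions t.
Decompose wrap/1: branch(d,node(n,branch(empty,n,node(n,n,n)),empty),nil) ≐ y.
Bind y := branch(d,node(n,branch(empty,n,node(n,n,n)),empty),nil). Substituting into the earlier binding gives t := branch(wrap(branch(d,node(n,branch(empty,n,node(n,n,n)),empty),nil)),wrap(nil),wrap(n)).
MGU = { v -> node(n,n,n), y2 -> n, x -> node(n,branch(empty,n,node(n,n,n)),empty), t -> branch(wrap(branch(d,node(n,branch(empty,n,node(n,n,n)),empty),nil)),wrap(nil),wrap(n)), y -> branch(d,node(n,branch(empty,n,node(n,n,n)),empty),nil) }, so v -> node(n,n,n).

node(n,n,n)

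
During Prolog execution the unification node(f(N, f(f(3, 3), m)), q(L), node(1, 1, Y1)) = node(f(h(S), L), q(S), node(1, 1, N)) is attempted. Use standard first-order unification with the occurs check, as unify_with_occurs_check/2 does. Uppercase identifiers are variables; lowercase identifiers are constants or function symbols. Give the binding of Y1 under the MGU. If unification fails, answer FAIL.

Decompose node/3: f(N, f(f(3, 3), m)) = f(h(S), L),  q(L) = q(S),  node(1, 1, Y1) = node(1, 1, N).
Decompose f/2: N = h(S),  f(f(3, 3), m) = L.
Bind N := h(S); substituting into the one remaining equation that mentions N gives: node(1, 1, Y1) = node(1, 1, h(S)).
Bind L := f(f(3, 3), m); substituting into the one remaining equation that mentions L gives: q(f(f(3, 3), m)) = q(S).
Decompose q/1: f(f(3, 3), m) = S.
Bind S := f(f(3, 3), m); substituting into the remaining equation gives: node(1, 1, Y1) = node(1, 1, h(f(f(3, 3), m))). Substituting into the earlier binding gives N := h(f(f(3, 3), m)).
Decompose node/3: 1 = 1,  1 = 1,  Y1 = h(f(f(3, 3), m)).
Delete trivial equation 1 = 1.
Delete trivial equation 1 = 1.
Bind Y1 := h(f(f(3, 3), m)).
MGU = { N -> h(f(f(3, 3), m)), L -> f(f(3, 3), m), S -> f(f(3, 3), m), Y1 -> h(f(f(3, 3), m)) }, so Y1 -> h(f(f(3, 3), m)).

h(f(f(3, 3), m))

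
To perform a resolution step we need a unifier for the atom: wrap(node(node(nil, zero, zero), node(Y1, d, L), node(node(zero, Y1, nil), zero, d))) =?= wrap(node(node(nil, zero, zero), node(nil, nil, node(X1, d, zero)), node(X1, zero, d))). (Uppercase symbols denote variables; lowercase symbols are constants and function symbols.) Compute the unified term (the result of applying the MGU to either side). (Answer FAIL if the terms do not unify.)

Decompose wrap/1: node(node(nil, zero, zero), node(Y1, d, L), node(node(zero, Y1, nil), zero, d)) =?= node(node(nil, zero, zero), node(nil, nil, node(X1, d, zero)), node(X1, zero, d)).
Decompose node/3: node(nil, zero, zero) =?= node(nil, zero, zero),  node(Y1, d, L) =?= node(nil, nil, node(X1, d, zero)),  node(node(zero, Y1, nil), zero, d) =?= node(X1, zero, d).
Delete trivial equation node(nil, zero, zero) =?= node(nil, zero, zero).
Decompose node/3: Y1 =?= nil,  d =?= nil,  L =?= node(X1, d, zero).
Bind Y1 := nil; substituting into the one remaining equation that mentions Y1 gives: node(node(zero, nil, nil), zero, d) =?= node(X1, zero, d).
Clash: constants d and nil differ; no unifier exists.

FAIL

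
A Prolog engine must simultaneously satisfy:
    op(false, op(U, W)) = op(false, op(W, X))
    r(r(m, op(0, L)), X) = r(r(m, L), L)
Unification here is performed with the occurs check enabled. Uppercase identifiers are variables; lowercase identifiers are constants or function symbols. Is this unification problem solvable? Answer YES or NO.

Decompose op/2: false = false,  op(U, W) = op(W, X).
Delete trivial equation false = false.
Decompose op/2: U = W,  W = X.
Bind U := W; no other remaining equation mentions U.
Bind W := X; no other remaining equation mentions W. Substituting into the earlier binding gives U := X.
Decompose r/2: r(m, op(0, L)) = r(m, L),  X = L.
Decompose r/2: m = m,  op(0, L) = L.
Delete trivial equation m = m.
Occurs check fails: L occurs in op(0, L); the equation L = op(0, L) has no finite solution.

NO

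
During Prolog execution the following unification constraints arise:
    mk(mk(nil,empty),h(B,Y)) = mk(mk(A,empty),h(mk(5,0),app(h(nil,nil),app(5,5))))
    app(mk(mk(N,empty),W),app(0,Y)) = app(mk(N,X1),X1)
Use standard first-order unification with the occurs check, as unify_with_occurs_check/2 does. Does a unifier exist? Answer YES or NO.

Decompose mk/2: mk(nil,empty) = mk(A,empty),  h(B,Y) = h(mk(5,0),app(h(nil,nil),app(5,5))).
Decompose mk/2: nil = A,  empty = empty.
Bind A := nil; no other remaining equation mentions A.
Delete trivial equation empty = empty.
Decompose h/2: B = mk(5,0),  Y = app(h(nil,nil),app(5,5)).
Bind B := mk(5,0); no other remaining equation mentions B.
Bind Y := app(h(nil,nil),app(5,5)); substituting into the remaining equation gives: app(mk(mk(N,empty),W),app(0,app(h(nil,nil),app(5,5)))) = app(mk(N,X1),X1).
Decompose app/2: mk(mk(N,empty),W) = mk(N,X1),  app(0,app(h(nil,nil),app(5,5))) = X1.
Decompose mk/2: mk(N,empty) = N,  W = X1.
Occurs check fails: N occurs in mk(N,empty); the equation N = mk(N,empty) has no finite solution.

NO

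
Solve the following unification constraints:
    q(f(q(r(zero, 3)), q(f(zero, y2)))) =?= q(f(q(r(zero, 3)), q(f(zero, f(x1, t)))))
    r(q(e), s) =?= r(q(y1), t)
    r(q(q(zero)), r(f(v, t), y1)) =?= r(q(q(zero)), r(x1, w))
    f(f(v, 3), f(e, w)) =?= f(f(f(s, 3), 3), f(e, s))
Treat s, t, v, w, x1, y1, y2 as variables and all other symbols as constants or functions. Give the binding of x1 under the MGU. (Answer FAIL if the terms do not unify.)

f(f(e, 3), e)

Decompose q/1: f(q(r(zero, 3)), q(f(zero, y2))) =?= f(q(r(zero, 3)), q(f(zero, f(x1, t)))).
Decompose f/2: q(r(zero, 3)) =?= q(r(zero, 3)),  q(f(zero, y2)) =?= q(f(zero, f(x1, t))).
Delete trivial equation q(r(zero, 3)) =?= q(r(zero, 3)).
Decompose q/1: f(zero, y2) =?= f(zero, f(x1, t)).
Decompose f/2: zero =?= zero,  y2 =?= f(x1, t).
Delete trivial equation zero =?= zero.
Bind y2 := f(x1, t); no other remaining equation mentions y2.
Decompose r/2: q(e) =?= q(y1),  s =?= t.
Decompose q/1: e =?= y1.
Bind y1 := e; substituting into the one remaining equation that mentions y1 gives: r(q(q(zero)), r(f(v, t), e)) =?= r(q(q(zero)), r(x1, w)).
Bind s := t; substituting into the one remaining equation that mentions s gives: f(f(v, 3), f(e, w)) =?= f(f(f(t, 3), 3), f(e, t)).
Decompose r/2: q(q(zero)) =?= q(q(zero)),  r(f(v, t), e) =?= r(x1, w).
Delete trivial equation q(q(zero)) =?= q(q(zero)).
Decompose r/2: f(v, t) =?= x1,  e =?= w.
Bind x1 := f(v, t); no other remaining equation mentions x1. Substituting into the earlier binding gives y2 := f(f(v, t), t).
Bind w := e; substituting into the remaining equation gives: f(f(v, 3), f(e, e)) =?= f(f(f(t, 3), 3), f(e, t)).
Decompose f/2: f(v, 3) =?= f(f(t, 3), 3),  f(e, e) =?= f(e, t).
Decompose f/2: v =?= f(t, 3),  3 =?= 3.
Bind v := f(t, 3); no other remaining equation mentions v. Substituting into the earlier bindings gives y2 := f(f(f(t, 3), t), t), x1 := f(f(t, 3), t).
Delete trivial equation 3 =?= 3.
Decompose f/2: e =?= e,  e =?= t.
Delete trivial equation e =?= e.
Bind t := e. Substituting into the earlier bindings gives y2 := f(f(f(e, 3), e), e), s := e, x1 := f(f(e, 3), e), v := f(e, 3).
MGU = { y2 := f(f(f(e, 3), e), e), y1 := e, s := e, x1 := f(f(e, 3), e), w := e, v := f(e, 3), t := e }, so x1 := f(f(e, 3), e).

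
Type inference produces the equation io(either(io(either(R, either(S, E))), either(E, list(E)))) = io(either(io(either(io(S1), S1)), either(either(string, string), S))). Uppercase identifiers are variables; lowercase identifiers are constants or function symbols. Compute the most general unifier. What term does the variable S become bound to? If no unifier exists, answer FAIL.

Decompose io/1: either(io(either(R, either(S, E))), either(E, list(E))) = either(io(either(io(S1), S1)), either(either(string, string), S)).
Decompose either/2: io(either(R, either(S, E))) = io(either(io(S1), S1)),  either(E, list(E)) = either(either(string, string), S).
Decompose io/1: either(R, either(S, E)) = either(io(S1), S1).
Decompose either/2: R = io(S1),  either(S, E) = S1.
Bind R := io(S1); no other remaining equation mentions R.
Bind S1 := either(S, E); no other remaining equation mentions S1. Substituting into the earlier binding gives R := io(either(S, E)).
Decompose either/2: E = either(string, string),  list(E) = S.
Bind E := either(string, string); substituting into the remaining equation gives: list(either(string, string)) = S. Substituting into the earlier bindings gives R := io(either(S, either(string, string))), S1 := either(S, either(string, string)).
Bind S := list(either(string, string)). Substituting into the earlier bindings gives R := io(either(list(either(string, string)), either(string, string))), S1 := either(list(either(string, string)), either(string, string)).
MGU = { R := io(either(list(either(string, string)), either(string, string))), S1 := either(list(either(string, string)), either(string, string)), E := either(string, string), S := list(either(string, string)) }, so S := list(either(string, string)).

list(either(string, string))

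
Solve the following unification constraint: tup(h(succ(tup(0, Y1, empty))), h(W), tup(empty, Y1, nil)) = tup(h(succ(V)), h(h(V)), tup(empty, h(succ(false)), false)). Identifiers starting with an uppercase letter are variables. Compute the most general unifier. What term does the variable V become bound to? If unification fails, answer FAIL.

FAIL

Decompose tup/3: h(succ(tup(0, Y1, empty))) = h(succ(V)),  h(W) = h(h(V)),  tup(empty, Y1, nil) = tup(empty, h(succ(false)), false).
Decompose h/1: succ(tup(0, Y1, empty)) = succ(V).
Decompose succ/1: tup(0, Y1, empty) = V.
Bind V := tup(0, Y1, empty); substituting into the one remaining equation that mentions V gives: h(W) = h(h(tup(0, Y1, empty))).
Decompose h/1: W = h(tup(0, Y1, empty)).
Bind W := h(tup(0, Y1, empty)); no other remaining equation mentions W.
Decompose tup/3: empty = empty,  Y1 = h(succ(false)),  nil = false.
Delete trivial equation empty = empty.
Bind Y1 := h(succ(false)); no other remaining equation mentions Y1. Substituting into the earlier bindings gives V := tup(0, h(succ(false)), empty), W := h(tup(0, h(succ(false)), empty)).
Clash: constants nil and false differ; no unifier exists.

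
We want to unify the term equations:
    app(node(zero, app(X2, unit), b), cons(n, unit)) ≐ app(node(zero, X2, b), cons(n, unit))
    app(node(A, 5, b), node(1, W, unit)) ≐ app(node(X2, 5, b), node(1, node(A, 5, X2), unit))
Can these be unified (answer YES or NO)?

Decompose app/2: node(zero, app(X2, unit), b) ≐ node(zero, X2, b),  cons(n, unit) ≐ cons(n, unit).
Decompose node/3: zero ≐ zero,  app(X2, unit) ≐ X2,  b ≐ b.
Delete trivial equation zero ≐ zero.
Occurs check fails: X2 occurs in app(X2, unit); the equation X2 ≐ app(X2, unit) has no finite solution.

NO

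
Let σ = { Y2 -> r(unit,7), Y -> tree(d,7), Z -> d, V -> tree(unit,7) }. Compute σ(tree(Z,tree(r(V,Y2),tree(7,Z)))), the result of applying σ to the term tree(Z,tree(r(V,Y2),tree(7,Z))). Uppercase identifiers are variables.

tree(d,tree(r(tree(unit,7),r(unit,7)),tree(7,d)))

Replace each occurrence of Y2 with r(unit,7).
Replace each occurrence of Z with d.
Replace each occurrence of V with tree(unit,7).
Result: tree(d,tree(r(tree(unit,7),r(unit,7)),tree(7,d))).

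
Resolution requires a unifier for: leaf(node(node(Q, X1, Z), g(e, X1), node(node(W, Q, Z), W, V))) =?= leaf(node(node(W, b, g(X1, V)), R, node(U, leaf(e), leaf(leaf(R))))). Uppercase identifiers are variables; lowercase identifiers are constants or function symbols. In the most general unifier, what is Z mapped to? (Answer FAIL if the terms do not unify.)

g(b, leaf(leaf(g(e, b))))

Decompose leaf/1: node(node(Q, X1, Z), g(e, X1), node(node(W, Q, Z), W, V)) =?= node(node(W, b, g(X1, V)), R, node(U, leaf(e), leaf(leaf(R)))).
Decompose node/3: node(Q, X1, Z) =?= node(W, b, g(X1, V)),  g(e, X1) =?= R,  node(node(W, Q, Z), W, V) =?= node(U, leaf(e), leaf(leaf(R))).
Decompose node/3: Q =?= W,  X1 =?= b,  Z =?= g(X1, V).
Bind Q := W; substituting into the one remaining equation that mentions Q gives: node(node(W, W, Z), W, V) =?= node(U, leaf(e), leaf(leaf(R))).
Bind X1 := b; substituting into the 2 remaining equations that mention X1 gives: Z =?= g(b, V),  g(e, b) =?= R.
Bind Z := g(b, V); substituting into the one remaining equation that mentions Z gives: node(node(W, W, g(b, V)), W, V) =?= node(U, leaf(e), leaf(leaf(R))).
Bind R := g(e, b); substituting into the remaining equation gives: node(node(W, W, g(b, V)), W, V) =?= node(U, leaf(e), leaf(leaf(g(e, b)))).
Decompose node/3: node(W, W, g(b, V)) =?= U,  W =?= leaf(e),  V =?= leaf(leaf(g(e, b))).
Bind U := node(W, W, g(b, V)); no other remaining equation mentions U.
Bind W := leaf(e); no other remaining equation mentions W. Substituting into the earlier bindings gives Q := leaf(e), U := node(leaf(e), leaf(e), g(b, V)).
Bind V := leaf(leaf(g(e, b))). Substituting into the earlier bindings gives Z := g(b, leaf(leaf(g(e, b)))), U := node(leaf(e), leaf(e), g(b, leaf(leaf(g(e, b))))).
MGU = { Q ↦ leaf(e), X1 ↦ b, Z ↦ g(b, leaf(leaf(g(e, b)))), R ↦ g(e, b), U ↦ node(leaf(e), leaf(e), g(b, leaf(leaf(g(e, b))))), W ↦ leaf(e), V ↦ leaf(leaf(g(e, b))) }, so Z ↦ g(b, leaf(leaf(g(e, b)))).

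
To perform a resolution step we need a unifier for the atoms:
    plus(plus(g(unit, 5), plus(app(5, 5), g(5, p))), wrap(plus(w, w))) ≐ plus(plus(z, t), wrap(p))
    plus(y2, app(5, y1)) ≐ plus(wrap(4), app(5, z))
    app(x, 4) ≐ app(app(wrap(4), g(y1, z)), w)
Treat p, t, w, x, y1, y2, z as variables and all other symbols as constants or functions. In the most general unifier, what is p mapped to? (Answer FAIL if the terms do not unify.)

Decompose plus/2: plus(g(unit, 5), plus(app(5, 5), g(5, p))) ≐ plus(z, t),  wrap(plus(w, w)) ≐ wrap(p).
Decompose plus/2: g(unit, 5) ≐ z,  plus(app(5, 5), g(5, p)) ≐ t.
Bind z := g(unit, 5); substituting into the 2 remaining equations that mention z gives: plus(y2, app(5, y1)) ≐ plus(wrap(4), app(5, g(unit, 5))),  app(x, 4) ≐ app(app(wrap(4), g(y1, g(unit, 5))), w).
Bind t := plus(app(5, 5), g(5, p)); no other remaining equation mentions t.
Decompose wrap/1: plus(w, w) ≐ p.
Bind p := plus(w, w); no other remaining equation mentions p. Substituting into the earlier binding gives t := plus(app(5, 5), g(5, plus(w, w))).
Decompose plus/2: y2 ≐ wrap(4),  app(5, y1) ≐ app(5, g(unit, 5)).
Bind y2 := wrap(4); no other remaining equation mentions y2.
Decompose app/2: 5 ≐ 5,  y1 ≐ g(unit, 5).
Delete trivial equation 5 ≐ 5.
Bind y1 := g(unit, 5); substituting into the remaining equation gives: app(x, 4) ≐ app(app(wrap(4), g(g(unit, 5), g(unit, 5))), w).
Decompose app/2: x ≐ app(wrap(4), g(g(unit, 5), g(unit, 5))),  4 ≐ w.
Bind x := app(wrap(4), g(g(unit, 5), g(unit, 5))); no other remaining equation mentions x.
Bind w := 4. Substituting into the earlier bindings gives t := plus(app(5, 5), g(5, plus(4, 4))), p := plus(4, 4).
MGU = { z := g(unit, 5), t := plus(app(5, 5), g(5, plus(4, 4))), p := plus(4, 4), y2 := wrap(4), y1 := g(unit, 5), x := app(wrap(4), g(g(unit, 5), g(unit, 5))), w := 4 }, so p := plus(4, 4).

plus(4, 4)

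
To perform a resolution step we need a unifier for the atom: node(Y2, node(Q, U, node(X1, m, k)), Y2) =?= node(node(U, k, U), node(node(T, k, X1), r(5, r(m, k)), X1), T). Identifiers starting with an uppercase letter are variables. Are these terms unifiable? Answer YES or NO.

Decompose node/3: Y2 =?= node(U, k, U),  node(Q, U, node(X1, m, k)) =?= node(node(T, k, X1), r(5, r(m, k)), X1),  Y2 =?= T.
Bind Y2 := node(U, k, U); substituting into the one remaining equation that mentions Y2 gives: node(U, k, U) =?= T.
Decompose node/3: Q =?= node(T, k, X1),  U =?= r(5, r(m, k)),  node(X1, m, k) =?= X1.
Bind Q := node(T, k, X1); no other remaining equation mentions Q.
Bind U := r(5, r(m, k)); substituting into the one remaining equation that mentions U gives: node(r(5, r(m, k)), k, r(5, r(m, k))) =?= T. Substituting into the earlier binding gives Y2 := node(r(5, r(m, k)), k, r(5, r(m, k))).
Occurs check fails: X1 occurs in node(X1, m, k); the equation X1 =?= node(X1, m, k) has no finite solution.

NO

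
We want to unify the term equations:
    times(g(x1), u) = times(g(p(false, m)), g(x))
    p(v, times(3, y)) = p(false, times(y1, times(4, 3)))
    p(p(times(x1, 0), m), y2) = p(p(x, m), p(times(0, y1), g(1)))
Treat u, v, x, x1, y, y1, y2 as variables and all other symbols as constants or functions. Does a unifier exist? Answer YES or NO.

YES

Decompose times/2: g(x1) = g(p(false, m)),  u = g(x).
Decompose g/1: x1 = p(false, m).
Bind x1 := p(false, m); substituting into the one remaining equation that mentions x1 gives: p(p(times(p(false, m), 0), m), y2) = p(p(x, m), p(times(0, y1), g(1))).
Bind u := g(x); no other remaining equation mentions u.
Decompose p/2: v = false,  times(3, y) = times(y1, times(4, 3)).
Bind v := false; no other remaining equation mentions v.
Decompose times/2: 3 = y1,  y = times(4, 3).
Bind y1 := 3; substituting into the one remaining equation that mentions y1 gives: p(p(times(p(false, m), 0), m), y2) = p(p(x, m), p(times(0, 3), g(1))).
Bind y := times(4, 3); no other remaining equation mentions y.
Decompose p/2: p(times(p(false, m), 0), m) = p(x, m),  y2 = p(times(0, 3), g(1)).
Decompose p/2: times(p(false, m), 0) = x,  m = m.
Bind x := times(p(false, m), 0); no other remaining equation mentions x. Substituting into the earlier binding gives u := g(times(p(false, m), 0)).
Delete trivial equation m = m.
Bind y2 := p(times(0, 3), g(1)).
No equations remain and no clash or occurs-check failure arose, so a unifier exists.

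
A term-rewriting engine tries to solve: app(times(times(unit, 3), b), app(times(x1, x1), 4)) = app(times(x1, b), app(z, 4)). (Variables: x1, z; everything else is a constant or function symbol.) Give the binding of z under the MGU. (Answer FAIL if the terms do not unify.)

Decompose app/2: times(times(unit, 3), b) = times(x1, b),  app(times(x1, x1), 4) = app(z, 4).
Decompose times/2: times(unit, 3) = x1,  b = b.
Bind x1 := times(unit, 3); substituting into the one remaining equation that mentions x1 gives: app(times(times(unit, 3), times(unit, 3)), 4) = app(z, 4).
Delete trivial equation b = b.
Decompose app/2: times(times(unit, 3), times(unit, 3)) = z,  4 = 4.
Bind z := times(times(unit, 3), times(unit, 3)); no other remaining equation mentions z.
Delete trivial equation 4 = 4.
MGU = { x1 ↦ times(unit, 3), z ↦ times(times(unit, 3), times(unit, 3)) }, so z ↦ times(times(unit, 3), times(unit, 3)).

times(times(unit, 3), times(unit, 3))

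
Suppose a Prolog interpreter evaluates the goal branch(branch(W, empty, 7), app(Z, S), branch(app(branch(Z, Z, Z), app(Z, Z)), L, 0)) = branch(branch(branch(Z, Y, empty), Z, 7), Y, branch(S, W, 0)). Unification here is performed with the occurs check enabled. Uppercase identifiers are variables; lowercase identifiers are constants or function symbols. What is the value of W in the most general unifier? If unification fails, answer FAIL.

Decompose branch/3: branch(W, empty, 7) = branch(branch(Z, Y, empty), Z, 7),  app(Z, S) = Y,  branch(app(branch(Z, Z, Z), app(Z, Z)), L, 0) = branch(S, W, 0).
Decompose branch/3: W = branch(Z, Y, empty),  empty = Z,  7 = 7.
Bind W := branch(Z, Y, empty); substituting into the one remaining equation that mentions W gives: branch(app(branch(Z, Z, Z), app(Z, Z)), L, 0) = branch(S, branch(Z, Y, empty), 0).
Bind Z := empty; substituting into the 2 remaining equations that mention Z gives: app(empty, S) = Y,  branch(app(branch(empty, empty, empty), app(empty, empty)), L, 0) = branch(S, branch(empty, Y, empty), 0). Substituting into the earlier binding gives W := branch(empty, Y, empty).
Delete trivial equation 7 = 7.
Bind Y := app(empty, S); substituting into the remaining equation gives: branch(app(branch(empty, empty, empty), app(empty, empty)), L, 0) = branch(S, branch(empty, app(empty, S), empty), 0). Substituting into the earlier binding gives W := branch(empty, app(empty, S), empty).
Decompose branch/3: app(branch(empty, empty, empty), app(empty, empty)) = S,  L = branch(empty, app(empty, S), empty),  0 = 0.
Bind S := app(branch(empty, empty, empty), app(empty, empty)); substituting into the one remaining equation that mentions S gives: L = branch(empty, app(empty, app(branch(empty, empty, empty), app(empty, empty))), empty). Substituting into the earlier bindings gives W := branch(empty, app(empty, app(branch(empty, empty, empty), app(empty, empty))), empty), Y := app(empty, app(branch(empty, empty, empty), app(empty, empty))).
Bind L := branch(empty, app(empty, app(branch(empty, empty, empty), app(empty, empty))), empty); no other remaining equation mentions L.
Delete trivial equation 0 = 0.
MGU = { W -> branch(empty, app(empty, app(branch(empty, empty, empty), app(empty, empty))), empty), Z -> empty, Y -> app(empty, app(branch(empty, empty, empty), app(empty, empty))), S -> app(branch(empty, empty, empty), app(empty, empty)), L -> branch(empty, app(empty, app(branch(empty, empty, empty), app(empty, empty))), empty) }, so W -> branch(empty, app(empty, app(branch(empty, empty, empty), app(empty, empty))), empty).

branch(empty, app(empty, app(branch(empty, empty, empty), app(empty, empty))), empty)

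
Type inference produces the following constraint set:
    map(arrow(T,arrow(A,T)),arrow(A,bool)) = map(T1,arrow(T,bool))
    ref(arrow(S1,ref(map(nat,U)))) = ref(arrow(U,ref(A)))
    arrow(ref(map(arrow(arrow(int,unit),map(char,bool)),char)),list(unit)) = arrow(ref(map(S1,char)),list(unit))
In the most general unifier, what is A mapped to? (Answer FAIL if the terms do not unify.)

Decompose map/2: arrow(T,arrow(A,T)) = T1,  arrow(A,bool) = arrow(T,bool).
Bind T1 := arrow(T,arrow(A,T)); no other remaining equation mentions T1.
Decompose arrow/2: A = T,  bool = bool.
Bind A := T; substituting into the one remaining equation that mentions A gives: ref(arrow(S1,ref(map(nat,U)))) = ref(arrow(U,ref(T))). Substituting into the earlier binding gives T1 := arrow(T,arrow(T,T)).
Delete trivial equation bool = bool.
Decompose ref/1: arrow(S1,ref(map(nat,U))) = arrow(U,ref(T)).
Decompose arrow/2: S1 = U,  ref(map(nat,U)) = ref(T).
Bind S1 := U; substituting into the one remaining equation that mentions S1 gives: arrow(ref(map(arrow(arrow(int,unit),map(char,bool)),char)),list(unit)) = arrow(ref(map(U,char)),list(unit)).
Decompose ref/1: map(nat,U) = T.
Bind T := map(nat,U); no other remaining equation mentions T. Substituting into the earlier bindings gives T1 := arrow(map(nat,U),arrow(map(nat,U),map(nat,U))), A := map(nat,U).
Decompose arrow/2: ref(map(arrow(arrow(int,unit),map(char,bool)),char)) = ref(map(U,char)),  list(unit) = list(unit).
Decompose ref/1: map(arrow(arrow(int,unit),map(char,bool)),char) = map(U,char).
Decompose map/2: arrow(arrow(int,unit),map(char,bool)) = U,  char = char.
Bind U := arrow(arrow(int,unit),map(char,bool)); no other remaining equation mentions U. Substituting into the earlier bindings gives T1 := arrow(map(nat,arrow(arrow(int,unit),map(char,bool))),arrow(map(nat,arrow(arrow(int,unit),map(char,bool))),map(nat,arrow(arrow(int,unit),map(char,bool))))), A := map(nat,arrow(arrow(int,unit),map(char,bool))), S1 := arrow(arrow(int,unit),map(char,bool)), T := map(nat,arrow(arrow(int,unit),map(char,bool))).
Delete trivial equation char = char.
Delete trivial equation list(unit) = list(unit).
MGU = { T1 ↦ arrow(map(nat,arrow(arrow(int,unit),map(char,bool))),arrow(map(nat,arrow(arrow(int,unit),map(char,bool))),map(nat,arrow(arrow(int,unit),map(char,bool))))), A ↦ map(nat,arrow(arrow(int,unit),map(char,bool))), S1 ↦ arrow(arrow(int,unit),map(char,bool)), T ↦ map(nat,arrow(arrow(int,unit),map(char,bool))), U ↦ arrow(arrow(int,unit),map(char,bool)) }, so A ↦ map(nat,arrow(arrow(int,unit),map(char,bool))).

map(nat,arrow(arrow(int,unit),map(char,bool)))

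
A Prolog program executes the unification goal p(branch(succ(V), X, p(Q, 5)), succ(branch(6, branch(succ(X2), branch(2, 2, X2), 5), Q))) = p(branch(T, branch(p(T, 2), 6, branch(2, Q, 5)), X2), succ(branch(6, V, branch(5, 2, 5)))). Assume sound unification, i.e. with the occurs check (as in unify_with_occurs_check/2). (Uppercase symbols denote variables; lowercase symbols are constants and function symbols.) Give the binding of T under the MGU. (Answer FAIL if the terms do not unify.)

succ(branch(succ(p(branch(5, 2, 5), 5)), branch(2, 2, p(branch(5, 2, 5), 5)), 5))

Decompose p/2: branch(succ(V), X, p(Q, 5)) = branch(T, branch(p(T, 2), 6, branch(2, Q, 5)), X2),  succ(branch(6, branch(succ(X2), branch(2, 2, X2), 5), Q)) = succ(branch(6, V, branch(5, 2, 5))).
Decompose branch/3: succ(V) = T,  X = branch(p(T, 2), 6, branch(2, Q, 5)),  p(Q, 5) = X2.
Bind T := succ(V); substituting into the one remaining equation that mentions T gives: X = branch(p(succ(V), 2), 6, branch(2, Q, 5)).
Bind X := branch(p(succ(V), 2), 6, branch(2, Q, 5)); no other remaining equation mentions X.
Bind X2 := p(Q, 5); substituting into the remaining equation gives: succ(branch(6, branch(succ(p(Q, 5)), branch(2, 2, p(Q, 5)), 5), Q)) = succ(branch(6, V, branch(5, 2, 5))).
Decompose succ/1: branch(6, branch(succ(p(Q, 5)), branch(2, 2, p(Q, 5)), 5), Q) = branch(6, V, branch(5, 2, 5)).
Decompose branch/3: 6 = 6,  branch(succ(p(Q, 5)), branch(2, 2, p(Q, 5)), 5) = V,  Q = branch(5, 2, 5).
Delete trivial equation 6 = 6.
Bind V := branch(succ(p(Q, 5)), branch(2, 2, p(Q, 5)), 5); no other remaining equation mentions V. Substituting into the earlier bindings gives T := succ(branch(succ(p(Q, 5)), branch(2, 2, p(Q, 5)), 5)), X := branch(p(succ(branch(succ(p(Q, 5)), branch(2, 2, p(Q, 5)), 5)), 2), 6, branch(2, Q, 5)).
Bind Q := branch(5, 2, 5). Substituting into the earlier bindings gives T := succ(branch(succ(p(branch(5, 2, 5), 5)), branch(2, 2, p(branch(5, 2, 5), 5)), 5)), X := branch(p(succ(branch(succ(p(branch(5, 2, 5), 5)), branch(2, 2, p(branch(5, 2, 5), 5)), 5)), 2), 6, branch(2, branch(5, 2, 5), 5)), X2 := p(branch(5, 2, 5), 5), V := branch(succ(p(branch(5, 2, 5), 5)), branch(2, 2, p(branch(5, 2, 5), 5)), 5).
MGU = { T ↦ succ(branch(succ(p(branch(5, 2, 5), 5)), branch(2, 2, p(branch(5, 2, 5), 5)), 5)), X ↦ branch(p(succ(branch(succ(p(branch(5, 2, 5), 5)), branch(2, 2, p(branch(5, 2, 5), 5)), 5)), 2), 6, branch(2, branch(5, 2, 5), 5)), X2 ↦ p(branch(5, 2, 5), 5), V ↦ branch(succ(p(branch(5, 2, 5), 5)), branch(2, 2, p(branch(5, 2, 5), 5)), 5), Q ↦ branch(5, 2, 5) }, so T ↦ succ(branch(succ(p(branch(5, 2, 5), 5)), branch(2, 2, p(branch(5, 2, 5), 5)), 5)).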